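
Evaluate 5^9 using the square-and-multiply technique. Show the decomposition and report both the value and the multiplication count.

Computing 5^9 by squaring (build up from 5^1; each line after the first costs one multiplication):

5^1 = 5
5^2 = (5^1)^2 = 5^2 = 25
5^4 = (5^2)^2 = 25^2 = 625
5^8 = (5^4)^2 = 625^2 = 390625
5^9 = 5 * 5^8 = 5 * 390625 = 1953125

Result: 1953125
Multiplications needed: 4 (4 lines after 5^1)

5^9 = 1953125. Using exponentiation by squaring, this requires 4 multiplications. The key idea: if the exponent is even, square the half-power; if odd, multiply by the base once.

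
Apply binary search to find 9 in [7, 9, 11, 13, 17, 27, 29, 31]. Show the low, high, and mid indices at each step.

Binary search for 9 in [7, 9, 11, 13, 17, 27, 29, 31]:

lo=0, hi=7, mid=3, arr[mid]=13 -> 13 > 9, search left half
lo=0, hi=2, mid=1, arr[mid]=9 -> Found target at index 1!

Binary search finds 9 at index 1 after 2 comparisons. The search repeatedly halves the search space by comparing with the middle element.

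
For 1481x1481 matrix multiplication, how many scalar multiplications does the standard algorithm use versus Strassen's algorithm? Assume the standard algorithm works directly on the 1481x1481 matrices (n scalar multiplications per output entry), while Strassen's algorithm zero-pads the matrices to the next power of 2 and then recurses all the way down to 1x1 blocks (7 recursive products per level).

Matrix multiplication for 1481x1481 matrices:

Strassen's algorithm requires power-of-2 dimensions. Pad 1481x1481 to 2048x2048 (next power of 2).

Standard algorithm: 1481^3 = 3248367641 multiplications
Strassen's algorithm: 7^(log2(2048)) = 7^11 = 1977326743 multiplications
Savings: 3248367641 - 1977326743 = 1271040898 multiplications

Standard: 3248367641 multiplications (1481^3). Strassen: 1977326743 multiplications (7^11, after padding to 2048x2048). Strassen reduces 8 recursive multiplications to 7 at each level.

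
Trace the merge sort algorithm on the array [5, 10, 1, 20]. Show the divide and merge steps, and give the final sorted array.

Merge sort trace:

Split: [5, 10, 1, 20] -> [5, 10] and [1, 20]
  Split: [5, 10] -> [5] and [10]
  Merge: [5] + [10] -> [5, 10]
  Split: [1, 20] -> [1] and [20]
  Merge: [1] + [20] -> [1, 20]
Merge: [5, 10] + [1, 20] -> [1, 5, 10, 20]

Final sorted array: [1, 5, 10, 20]

The merge sort proceeds by recursively splitting the array and merging sorted halves.
After all merges, the sorted array is [1, 5, 10, 20].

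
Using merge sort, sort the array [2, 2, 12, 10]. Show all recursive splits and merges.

Merge sort trace:

Split: [2, 2, 12, 10] -> [2, 2] and [12, 10]
  Split: [2, 2] -> [2] and [2]
  Merge: [2] + [2] -> [2, 2]
  Split: [12, 10] -> [12] and [10]
  Merge: [12] + [10] -> [10, 12]
Merge: [2, 2] + [10, 12] -> [2, 2, 10, 12]

Final sorted array: [2, 2, 10, 12]

The merge sort proceeds by recursively splitting the array and merging sorted halves.
After all merges, the sorted array is [2, 2, 10, 12].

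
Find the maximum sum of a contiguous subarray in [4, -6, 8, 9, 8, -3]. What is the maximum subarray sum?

Using Kadane's algorithm on [4, -6, 8, 9, 8, -3]:

Scanning through the array:
Position 1 (value -6): max_ending_here = -2, max_so_far = 4
Position 2 (value 8): max_ending_here = 8, max_so_far = 8
Position 3 (value 9): max_ending_here = 17, max_so_far = 17
Position 4 (value 8): max_ending_here = 25, max_so_far = 25
Position 5 (value -3): max_ending_here = 22, max_so_far = 25

Maximum subarray: [8, 9, 8]
Maximum sum: 25

The maximum subarray is [8, 9, 8] with sum 25. This subarray runs from index 2 to index 4.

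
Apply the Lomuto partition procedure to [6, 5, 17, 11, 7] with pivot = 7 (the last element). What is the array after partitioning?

Lomuto partition with pivot = 7:

Initial array: [6, 5, 17, 11, 7]

arr[0]=6 <= 7: swap with position 0, array becomes [6, 5, 17, 11, 7]
arr[1]=5 <= 7: swap with position 1, array becomes [6, 5, 17, 11, 7]
arr[2]=17 > 7: no swap
arr[3]=11 > 7: no swap

Place pivot at position 2: [6, 5, 7, 11, 17]
Pivot position: 2

After partitioning with pivot 7, the array becomes [6, 5, 7, 11, 17]. The pivot is placed at index 2. All elements to the left of the pivot are <= 7, and all elements to the right are > 7.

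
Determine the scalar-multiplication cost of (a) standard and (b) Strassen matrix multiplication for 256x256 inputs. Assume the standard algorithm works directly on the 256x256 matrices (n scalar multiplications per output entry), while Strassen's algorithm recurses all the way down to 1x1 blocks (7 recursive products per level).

Matrix multiplication for 256x256 matrices:

Standard algorithm: 256^3 = 16777216 multiplications
Strassen's algorithm: 7^(log2(256)) = 7^8 = 5764801 multiplications
Savings: 16777216 - 5764801 = 11012415 multiplications

Standard: 16777216 multiplications (256^3). Strassen: 5764801 multiplications (7^8). Strassen reduces 8 recursive multiplications to 7 at each level.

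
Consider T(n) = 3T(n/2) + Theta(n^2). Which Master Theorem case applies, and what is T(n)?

Master Theorem for T(n) = 3T(n/2) + O(n^2):

a = 3, b = 2, c = 2
log_b(a) = log_2(3) = 1.5850

Case 3: c = 2 > log_2(3) = 1.5850
T(n) = O(n^2) = O(n^2)

For T(n) = 3T(n/2) + O(n^2): log_2(3) = 1.5850. This is Case 3 of the Master Theorem (c > log_b(a), work dominated by root), giving O(n^2).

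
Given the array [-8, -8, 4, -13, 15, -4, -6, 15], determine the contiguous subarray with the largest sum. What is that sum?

Using Kadane's algorithm on [-8, -8, 4, -13, 15, -4, -6, 15]:

Scanning through the array:
Position 1 (value -8): max_ending_here = -8, max_so_far = -8
Position 2 (value 4): max_ending_here = 4, max_so_far = 4
Position 3 (value -13): max_ending_here = -9, max_so_far = 4
Position 4 (value 15): max_ending_here = 15, max_so_far = 15
Position 5 (value -4): max_ending_here = 11, max_so_far = 15
Position 6 (value -6): max_ending_here = 5, max_so_far = 15
Position 7 (value 15): max_ending_here = 20, max_so_far = 20

Maximum subarray: [15, -4, -6, 15]
Maximum sum: 20

The maximum subarray is [15, -4, -6, 15] with sum 20. This subarray runs from index 4 to index 7.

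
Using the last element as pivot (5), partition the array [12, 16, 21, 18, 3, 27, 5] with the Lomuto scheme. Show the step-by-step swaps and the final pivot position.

Lomuto partition with pivot = 5:

Initial array: [12, 16, 21, 18, 3, 27, 5]

arr[0]=12 > 5: no swap
arr[1]=16 > 5: no swap
arr[2]=21 > 5: no swap
arr[3]=18 > 5: no swap
arr[4]=3 <= 5: swap with position 0, array becomes [3, 16, 21, 18, 12, 27, 5]
arr[5]=27 > 5: no swap

Place pivot at position 1: [3, 5, 21, 18, 12, 27, 16]
Pivot position: 1

After partitioning with pivot 5, the array becomes [3, 5, 21, 18, 12, 27, 16]. The pivot is placed at index 1. All elements to the left of the pivot are <= 5, and all elements to the right are > 5.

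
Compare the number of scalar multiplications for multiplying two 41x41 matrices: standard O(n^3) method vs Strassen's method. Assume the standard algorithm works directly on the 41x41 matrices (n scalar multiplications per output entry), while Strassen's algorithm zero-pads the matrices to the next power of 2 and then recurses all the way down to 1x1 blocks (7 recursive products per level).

Matrix multiplication for 41x41 matrices:

Strassen's algorithm requires power-of-2 dimensions. Pad 41x41 to 64x64 (next power of 2).

Standard algorithm: 41^3 = 68921 multiplications
Strassen's algorithm: 7^(log2(64)) = 7^6 = 117649 multiplications
Difference: 68921 - 117649 = -48728 (Strassen uses MORE here due to padding overhead — for small or just-over-power-of-2 n, padding can outweigh the per-level savings)

Standard: 68921 multiplications (41^3). Strassen: 117649 multiplications (7^6, after padding to 64x64). Strassen reduces 8 recursive multiplications to 7 at each level.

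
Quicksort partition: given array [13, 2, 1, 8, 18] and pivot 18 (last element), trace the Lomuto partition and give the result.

Lomuto partition with pivot = 18:

Initial array: [13, 2, 1, 8, 18]

arr[0]=13 <= 18: swap with position 0, array becomes [13, 2, 1, 8, 18]
arr[1]=2 <= 18: swap with position 1, array becomes [13, 2, 1, 8, 18]
arr[2]=1 <= 18: swap with position 2, array becomes [13, 2, 1, 8, 18]
arr[3]=8 <= 18: swap with position 3, array becomes [13, 2, 1, 8, 18]

Place pivot at position 4: [13, 2, 1, 8, 18]
Pivot position: 4

After partitioning with pivot 18, the array becomes [13, 2, 1, 8, 18]. The pivot is placed at index 4. All elements to the left of the pivot are <= 18, and all elements to the right are > 18.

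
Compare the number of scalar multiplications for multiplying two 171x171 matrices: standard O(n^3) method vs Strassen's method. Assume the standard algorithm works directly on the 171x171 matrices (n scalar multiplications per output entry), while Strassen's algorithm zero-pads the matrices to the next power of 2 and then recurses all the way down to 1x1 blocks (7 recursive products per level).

Matrix multiplication for 171x171 matrices:

Strassen's algorithm requires power-of-2 dimensions. Pad 171x171 to 256x256 (next power of 2).

Standard algorithm: 171^3 = 5000211 multiplications
Strassen's algorithm: 7^(log2(256)) = 7^8 = 5764801 multiplications
Difference: 5000211 - 5764801 = -764590 (Strassen uses MORE here due to padding overhead — for small or just-over-power-of-2 n, padding can outweigh the per-level savings)

Standard: 5000211 multiplications (171^3). Strassen: 5764801 multiplications (7^8, after padding to 256x256). Strassen reduces 8 recursive multiplications to 7 at each level.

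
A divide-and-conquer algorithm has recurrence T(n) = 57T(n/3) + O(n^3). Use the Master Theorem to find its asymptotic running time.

Master Theorem for T(n) = 57T(n/3) + O(n^3):

a = 57, b = 3, c = 3
log_b(a) = log_3(57) = 3.6801

Case 1: c = 3 < log_3(57) = 3.6801
T(n) = O(n^(log_3 57))

For T(n) = 57T(n/3) + O(n^3): log_3(57) = 3.6801. This is Case 1 of the Master Theorem (c < log_b(a), work dominated by leaves), giving O(n^(log_3 57)).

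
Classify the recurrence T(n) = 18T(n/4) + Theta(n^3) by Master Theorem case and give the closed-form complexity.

Master Theorem for T(n) = 18T(n/4) + O(n^3):

a = 18, b = 4, c = 3
log_b(a) = log_4(18) = 2.0850

Case 3: c = 3 > log_4(18) = 2.0850
T(n) = O(n^3) = O(n^3)

For T(n) = 18T(n/4) + O(n^3): log_4(18) = 2.0850. This is Case 3 of the Master Theorem (c > log_b(a), work dominated by root), giving O(n^3).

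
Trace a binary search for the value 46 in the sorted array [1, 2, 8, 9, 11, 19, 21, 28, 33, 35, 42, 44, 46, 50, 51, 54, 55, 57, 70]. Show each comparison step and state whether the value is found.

Binary search for 46 in [1, 2, 8, 9, 11, 19, 21, 28, 33, 35, 42, 44, 46, 50, 51, 54, 55, 57, 70]:

lo=0, hi=18, mid=9, arr[mid]=35 -> 35 < 46, search right half
lo=10, hi=18, mid=14, arr[mid]=51 -> 51 > 46, search left half
lo=10, hi=13, mid=11, arr[mid]=44 -> 44 < 46, search right half
lo=12, hi=13, mid=12, arr[mid]=46 -> Found target at index 12!

Binary search finds 46 at index 12 after 4 comparisons. The search repeatedly halves the search space by comparing with the middle element.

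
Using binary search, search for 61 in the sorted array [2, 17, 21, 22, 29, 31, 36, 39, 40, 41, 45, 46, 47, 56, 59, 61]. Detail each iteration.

Binary search for 61 in [2, 17, 21, 22, 29, 31, 36, 39, 40, 41, 45, 46, 47, 56, 59, 61]:

lo=0, hi=15, mid=7, arr[mid]=39 -> 39 < 61, search right half
lo=8, hi=15, mid=11, arr[mid]=46 -> 46 < 61, search right half
lo=12, hi=15, mid=13, arr[mid]=56 -> 56 < 61, search right half
lo=14, hi=15, mid=14, arr[mid]=59 -> 59 < 61, search right half
lo=15, hi=15, mid=15, arr[mid]=61 -> Found target at index 15!

Binary search finds 61 at index 15 after 5 comparisons. The search repeatedly halves the search space by comparing with the middle element.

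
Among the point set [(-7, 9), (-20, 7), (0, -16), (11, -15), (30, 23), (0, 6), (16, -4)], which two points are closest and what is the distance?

Computing all pairwise distances among 7 points:

d((-7, 9), (-20, 7)) = 13.1529
d((-7, 9), (0, -16)) = 25.9615
d((-7, 9), (11, -15)) = 30.0
d((-7, 9), (30, 23)) = 39.5601
d((-7, 9), (0, 6)) = 7.6158 <-- minimum
d((-7, 9), (16, -4)) = 26.4197
d((-20, 7), (0, -16)) = 30.4795
d((-20, 7), (11, -15)) = 38.0132
d((-20, 7), (30, 23)) = 52.4976
d((-20, 7), (0, 6)) = 20.025
d((-20, 7), (16, -4)) = 37.6431
d((0, -16), (11, -15)) = 11.0454
d((0, -16), (30, 23)) = 49.2037
d((0, -16), (0, 6)) = 22.0
d((0, -16), (16, -4)) = 20.0
d((11, -15), (30, 23)) = 42.4853
d((11, -15), (0, 6)) = 23.7065
d((11, -15), (16, -4)) = 12.083
d((30, 23), (0, 6)) = 34.4819
d((30, 23), (16, -4)) = 30.4138
d((0, 6), (16, -4)) = 18.868

Closest pair: (-7, 9) and (0, 6) with distance 7.6158

The closest pair is (-7, 9) and (0, 6) with Euclidean distance 7.6158. For 7 points, brute-force pairwise comparison is shown above. For large n, the divide-and-conquer algorithm (sort by x, recurse on halves, check the dividing strip) achieves O(n log n).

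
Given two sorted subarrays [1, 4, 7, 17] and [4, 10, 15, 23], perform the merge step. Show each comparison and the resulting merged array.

Merging process:

Compare 1 vs 4: take 1 from left. Merged: [1]
Compare 4 vs 4: take 4 from left. Merged: [1, 4]
Compare 7 vs 4: take 4 from right. Merged: [1, 4, 4]
Compare 7 vs 10: take 7 from left. Merged: [1, 4, 4, 7]
Compare 17 vs 10: take 10 from right. Merged: [1, 4, 4, 7, 10]
Compare 17 vs 15: take 15 from right. Merged: [1, 4, 4, 7, 10, 15]
Compare 17 vs 23: take 17 from left. Merged: [1, 4, 4, 7, 10, 15, 17]
Append remaining from right: [23]. Merged: [1, 4, 4, 7, 10, 15, 17, 23]

Final merged array: [1, 4, 4, 7, 10, 15, 17, 23]
Total comparisons: 7

The merged array is [1, 4, 4, 7, 10, 15, 17, 23], requiring 7 comparisons. The merge step runs in O(n) time where n is the total number of elements.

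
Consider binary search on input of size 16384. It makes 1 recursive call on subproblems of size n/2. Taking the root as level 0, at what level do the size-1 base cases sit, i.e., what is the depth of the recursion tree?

For divide and conquer with division factor 2:

Problem sizes at each level:
Level 0: 16384
Level 1: 8192
Level 2: 4096
Level 3: 2048
Level 4: 1024
Level 5: 512
Level 6: 256
Level 7: 128
Level 8: 64
Level 9: 32
Level 10: 16
Level 11: 8
Level 12: 4
Level 13: 2
Level 14: 1

The root is level 0 and the size-1 base case is level 14 (the tree spans levels 0 through 14, i.e. 15 levels counting the root), so the depth is the number of divisions: log_2(16384) = 14

The recursion tree depth is log_2(16384) = 14. At each level, the problem size is divided by 2, so it takes 14 divisions to reduce to a base case of size 1. The algorithm makes 1 recursive call at each level.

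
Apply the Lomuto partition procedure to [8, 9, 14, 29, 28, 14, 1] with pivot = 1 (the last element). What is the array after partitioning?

Lomuto partition with pivot = 1:

Initial array: [8, 9, 14, 29, 28, 14, 1]

arr[0]=8 > 1: no swap
arr[1]=9 > 1: no swap
arr[2]=14 > 1: no swap
arr[3]=29 > 1: no swap
arr[4]=28 > 1: no swap
arr[5]=14 > 1: no swap

Place pivot at position 0: [1, 9, 14, 29, 28, 14, 8]
Pivot position: 0

After partitioning with pivot 1, the array becomes [1, 9, 14, 29, 28, 14, 8]. The pivot is placed at index 0. All elements to the left of the pivot are <= 1, and all elements to the right are > 1.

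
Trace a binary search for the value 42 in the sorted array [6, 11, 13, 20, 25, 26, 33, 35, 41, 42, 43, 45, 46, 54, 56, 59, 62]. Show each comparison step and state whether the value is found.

Binary search for 42 in [6, 11, 13, 20, 25, 26, 33, 35, 41, 42, 43, 45, 46, 54, 56, 59, 62]:

lo=0, hi=16, mid=8, arr[mid]=41 -> 41 < 42, search right half
lo=9, hi=16, mid=12, arr[mid]=46 -> 46 > 42, search left half
lo=9, hi=11, mid=10, arr[mid]=43 -> 43 > 42, search left half
lo=9, hi=9, mid=9, arr[mid]=42 -> Found target at index 9!

Binary search finds 42 at index 9 after 4 comparisons. The search repeatedly halves the search space by comparing with the middle element.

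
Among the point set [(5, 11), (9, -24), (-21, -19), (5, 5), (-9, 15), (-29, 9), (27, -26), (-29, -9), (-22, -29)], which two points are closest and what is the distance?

Computing all pairwise distances among 9 points:

d((5, 11), (9, -24)) = 35.2278
d((5, 11), (-21, -19)) = 39.6989
d((5, 11), (5, 5)) = 6.0 <-- minimum
d((5, 11), (-9, 15)) = 14.5602
d((5, 11), (-29, 9)) = 34.0588
d((5, 11), (27, -26)) = 43.0465
d((5, 11), (-29, -9)) = 39.4462
d((5, 11), (-22, -29)) = 48.2597
d((9, -24), (-21, -19)) = 30.4138
d((9, -24), (5, 5)) = 29.2746
d((9, -24), (-9, 15)) = 42.9535
d((9, -24), (-29, 9)) = 50.3289
d((9, -24), (27, -26)) = 18.1108
d((9, -24), (-29, -9)) = 40.8534
d((9, -24), (-22, -29)) = 31.4006
d((-21, -19), (5, 5)) = 35.3836
d((-21, -19), (-9, 15)) = 36.0555
d((-21, -19), (-29, 9)) = 29.1204
d((-21, -19), (27, -26)) = 48.5077
d((-21, -19), (-29, -9)) = 12.8062
d((-21, -19), (-22, -29)) = 10.0499
d((5, 5), (-9, 15)) = 17.2047
d((5, 5), (-29, 9)) = 34.2345
d((5, 5), (27, -26)) = 38.0132
d((5, 5), (-29, -9)) = 36.7696
d((5, 5), (-22, -29)) = 43.4166
d((-9, 15), (-29, 9)) = 20.8806
d((-9, 15), (27, -26)) = 54.5619
d((-9, 15), (-29, -9)) = 31.241
d((-9, 15), (-22, -29)) = 45.8803
d((-29, 9), (27, -26)) = 66.0379
d((-29, 9), (-29, -9)) = 18.0
d((-29, 9), (-22, -29)) = 38.6394
d((27, -26), (-29, -9)) = 58.5235
d((27, -26), (-22, -29)) = 49.0918
d((-29, -9), (-22, -29)) = 21.1896

Closest pair: (5, 11) and (5, 5) with distance 6.0

The closest pair is (5, 11) and (5, 5) with Euclidean distance 6.0. For 9 points, brute-force pairwise comparison is shown above. For large n, the divide-and-conquer algorithm (sort by x, recurse on halves, check the dividing strip) achieves O(n log n).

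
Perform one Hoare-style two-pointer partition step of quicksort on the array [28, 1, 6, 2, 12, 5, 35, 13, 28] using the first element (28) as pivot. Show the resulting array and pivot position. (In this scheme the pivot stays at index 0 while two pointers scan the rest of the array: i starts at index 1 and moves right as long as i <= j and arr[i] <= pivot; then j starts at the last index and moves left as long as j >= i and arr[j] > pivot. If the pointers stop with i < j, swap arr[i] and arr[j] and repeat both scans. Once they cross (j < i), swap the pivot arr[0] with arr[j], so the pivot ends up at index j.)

Hoare-style two-pointer partition with pivot = 28:

Initial array: [28, 1, 6, 2, 12, 5, 35, 13, 28]

Pointers start at i = 1, j = 8.
i stops at index 6 (arr[6]=35 > 28), j stops at index 8 (arr[8]=28 <= 28): swap arr[6] and arr[8], array becomes [28, 1, 6, 2, 12, 5, 28, 13, 35]
i ends at 8, j ends at 7: the pointers have crossed (j < i), so scanning stops.

Swap pivot arr[0] with arr[7] to place pivot at position 7: [13, 1, 6, 2, 12, 5, 28, 28, 35]
Pivot position: 7

After partitioning with pivot 28, the array becomes [13, 1, 6, 2, 12, 5, 28, 28, 35]. The pivot is placed at index 7. All elements to the left of the pivot are <= 28, and all elements to the right are > 28.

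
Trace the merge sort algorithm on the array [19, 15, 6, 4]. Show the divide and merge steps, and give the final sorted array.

Merge sort trace:

Split: [19, 15, 6, 4] -> [19, 15] and [6, 4]
  Split: [19, 15] -> [19] and [15]
  Merge: [19] + [15] -> [15, 19]
  Split: [6, 4] -> [6] and [4]
  Merge: [6] + [4] -> [4, 6]
Merge: [15, 19] + [4, 6] -> [4, 6, 15, 19]

Final sorted array: [4, 6, 15, 19]

The merge sort proceeds by recursively splitting the array and merging sorted halves.
After all merges, the sorted array is [4, 6, 15, 19].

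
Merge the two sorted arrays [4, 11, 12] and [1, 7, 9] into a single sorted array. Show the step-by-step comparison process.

Merging process:

Compare 4 vs 1: take 1 from right. Merged: [1]
Compare 4 vs 7: take 4 from left. Merged: [1, 4]
Compare 11 vs 7: take 7 from right. Merged: [1, 4, 7]
Compare 11 vs 9: take 9 from right. Merged: [1, 4, 7, 9]
Append remaining from left: [11, 12]. Merged: [1, 4, 7, 9, 11, 12]

Final merged array: [1, 4, 7, 9, 11, 12]
Total comparisons: 4

The merged array is [1, 4, 7, 9, 11, 12], requiring 4 comparisons. The merge step runs in O(n) time where n is the total number of elements.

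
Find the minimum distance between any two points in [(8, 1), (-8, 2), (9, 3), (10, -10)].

Computing all pairwise distances among 4 points:

d((8, 1), (-8, 2)) = 16.0312
d((8, 1), (9, 3)) = 2.2361 <-- minimum
d((8, 1), (10, -10)) = 11.1803
d((-8, 2), (9, 3)) = 17.0294
d((-8, 2), (10, -10)) = 21.6333
d((9, 3), (10, -10)) = 13.0384

Closest pair: (8, 1) and (9, 3) with distance 2.2361

The closest pair is (8, 1) and (9, 3) with Euclidean distance 2.2361. For 4 points, brute-force pairwise comparison is shown above. For large n, the divide-and-conquer algorithm (sort by x, recurse on halves, check the dividing strip) achieves O(n log n).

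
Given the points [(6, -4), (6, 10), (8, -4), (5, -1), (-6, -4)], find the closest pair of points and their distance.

Computing all pairwise distances among 5 points:

d((6, -4), (6, 10)) = 14.0
d((6, -4), (8, -4)) = 2.0 <-- minimum
d((6, -4), (5, -1)) = 3.1623
d((6, -4), (-6, -4)) = 12.0
d((6, 10), (8, -4)) = 14.1421
d((6, 10), (5, -1)) = 11.0454
d((6, 10), (-6, -4)) = 18.4391
d((8, -4), (5, -1)) = 4.2426
d((8, -4), (-6, -4)) = 14.0
d((5, -1), (-6, -4)) = 11.4018

Closest pair: (6, -4) and (8, -4) with distance 2.0

The closest pair is (6, -4) and (8, -4) with Euclidean distance 2.0. For 5 points, brute-force pairwise comparison is shown above. For large n, the divide-and-conquer algorithm (sort by x, recurse on halves, check the dividing strip) achieves O(n log n).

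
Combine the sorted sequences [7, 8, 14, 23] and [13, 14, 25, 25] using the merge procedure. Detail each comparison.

Merging process:

Compare 7 vs 13: take 7 from left. Merged: [7]
Compare 8 vs 13: take 8 from left. Merged: [7, 8]
Compare 14 vs 13: take 13 from right. Merged: [7, 8, 13]
Compare 14 vs 14: take 14 from left. Merged: [7, 8, 13, 14]
Compare 23 vs 14: take 14 from right. Merged: [7, 8, 13, 14, 14]
Compare 23 vs 25: take 23 from left. Merged: [7, 8, 13, 14, 14, 23]
Append remaining from right: [25, 25]. Merged: [7, 8, 13, 14, 14, 23, 25, 25]

Final merged array: [7, 8, 13, 14, 14, 23, 25, 25]
Total comparisons: 6

The merged array is [7, 8, 13, 14, 14, 23, 25, 25], requiring 6 comparisons. The merge step runs in O(n) time where n is the total number of elements.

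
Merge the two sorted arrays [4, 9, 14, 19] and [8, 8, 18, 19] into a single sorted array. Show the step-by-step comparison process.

Merging process:

Compare 4 vs 8: take 4 from left. Merged: [4]
Compare 9 vs 8: take 8 from right. Merged: [4, 8]
Compare 9 vs 8: take 8 from right. Merged: [4, 8, 8]
Compare 9 vs 18: take 9 from left. Merged: [4, 8, 8, 9]
Compare 14 vs 18: take 14 from left. Merged: [4, 8, 8, 9, 14]
Compare 19 vs 18: take 18 from right. Merged: [4, 8, 8, 9, 14, 18]
Compare 19 vs 19: take 19 from left. Merged: [4, 8, 8, 9, 14, 18, 19]
Append remaining from right: [19]. Merged: [4, 8, 8, 9, 14, 18, 19, 19]

Final merged array: [4, 8, 8, 9, 14, 18, 19, 19]
Total comparisons: 7

The merged array is [4, 8, 8, 9, 14, 18, 19, 19], requiring 7 comparisons. The merge step runs in O(n) time where n is the total number of elements.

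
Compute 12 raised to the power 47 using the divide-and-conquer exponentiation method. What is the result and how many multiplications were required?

Computing 12^47 by squaring (build up from 12^1; each line after the first costs one multiplication):

12^1 = 12
12^2 = (12^1)^2 = 12^2 = 144
12^4 = (12^2)^2 = 144^2 = 20736
12^5 = 12 * 12^4 = 12 * 20736 = 248832
12^10 = (12^5)^2 = 248832^2 = 61917364224
12^11 = 12 * 12^10 = 12 * 61917364224 = 743008370688
12^22 = (12^11)^2 = 743008370688^2 = 552061438912436417593344
12^23 = 12 * 12^22 = 12 * 552061438912436417593344 = 6624737266949237011120128
12^46 = (12^23)^2 = 6624737266949237011120128^2 = 43887143856106046360568987631860370008329246736384
12^47 = 12 * 12^46 = 12 * 43887143856106046360568987631860370008329246736384 = 526645726273272556326827851582324440099950960836608

Result: 526645726273272556326827851582324440099950960836608
Multiplications needed: 9 (9 lines after 12^1)

12^47 = 526645726273272556326827851582324440099950960836608. Using exponentiation by squaring, this requires 9 multiplications. The key idea: if the exponent is even, square the half-power; if odd, multiply by the base once.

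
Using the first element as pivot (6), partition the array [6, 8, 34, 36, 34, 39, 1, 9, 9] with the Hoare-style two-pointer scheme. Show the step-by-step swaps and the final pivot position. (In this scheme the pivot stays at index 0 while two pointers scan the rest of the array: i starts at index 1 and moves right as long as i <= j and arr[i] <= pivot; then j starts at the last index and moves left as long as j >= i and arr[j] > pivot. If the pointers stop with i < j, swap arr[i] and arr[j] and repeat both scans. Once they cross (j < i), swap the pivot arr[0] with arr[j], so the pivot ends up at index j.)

Hoare-style two-pointer partition with pivot = 6:

Initial array: [6, 8, 34, 36, 34, 39, 1, 9, 9]

Pointers start at i = 1, j = 8.
i stops at index 1 (arr[1]=8 > 6), j stops at index 6 (arr[6]=1 <= 6): swap arr[1] and arr[6], array becomes [6, 1, 34, 36, 34, 39, 8, 9, 9]
i ends at 2, j ends at 1: the pointers have crossed (j < i), so scanning stops.

Swap pivot arr[0] with arr[1] to place pivot at position 1: [1, 6, 34, 36, 34, 39, 8, 9, 9]
Pivot position: 1

After partitioning with pivot 6, the array becomes [1, 6, 34, 36, 34, 39, 8, 9, 9]. The pivot is placed at index 1. All elements to the left of the pivot are <= 6, and all elements to the right are > 6.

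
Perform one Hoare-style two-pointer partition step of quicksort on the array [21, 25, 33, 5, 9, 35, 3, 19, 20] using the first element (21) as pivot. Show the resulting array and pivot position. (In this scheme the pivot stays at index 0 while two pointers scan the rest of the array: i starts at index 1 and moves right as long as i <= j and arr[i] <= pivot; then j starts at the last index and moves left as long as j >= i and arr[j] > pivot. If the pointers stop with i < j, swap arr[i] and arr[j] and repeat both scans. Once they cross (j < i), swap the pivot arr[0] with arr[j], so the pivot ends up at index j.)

Hoare-style two-pointer partition with pivot = 21:

Initial array: [21, 25, 33, 5, 9, 35, 3, 19, 20]

Pointers start at i = 1, j = 8.
i stops at index 1 (arr[1]=25 > 21), j stops at index 8 (arr[8]=20 <= 21): swap arr[1] and arr[8], array becomes [21, 20, 33, 5, 9, 35, 3, 19, 25]
i stops at index 2 (arr[2]=33 > 21), j stops at index 7 (arr[7]=19 <= 21): swap arr[2] and arr[7], array becomes [21, 20, 19, 5, 9, 35, 3, 33, 25]
i stops at index 5 (arr[5]=35 > 21), j stops at index 6 (arr[6]=3 <= 21): swap arr[5] and arr[6], array becomes [21, 20, 19, 5, 9, 3, 35, 33, 25]
i ends at 6, j ends at 5: the pointers have crossed (j < i), so scanning stops.

Swap pivot arr[0] with arr[5] to place pivot at position 5: [3, 20, 19, 5, 9, 21, 35, 33, 25]
Pivot position: 5

After partitioning with pivot 21, the array becomes [3, 20, 19, 5, 9, 21, 35, 33, 25]. The pivot is placed at index 5. All elements to the left of the pivot are <= 21, and all elements to the right are > 21.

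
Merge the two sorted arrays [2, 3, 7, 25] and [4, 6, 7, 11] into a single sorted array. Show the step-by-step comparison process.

Merging process:

Compare 2 vs 4: take 2 from left. Merged: [2]
Compare 3 vs 4: take 3 from left. Merged: [2, 3]
Compare 7 vs 4: take 4 from right. Merged: [2, 3, 4]
Compare 7 vs 6: take 6 from right. Merged: [2, 3, 4, 6]
Compare 7 vs 7: take 7 from left. Merged: [2, 3, 4, 6, 7]
Compare 25 vs 7: take 7 from right. Merged: [2, 3, 4, 6, 7, 7]
Compare 25 vs 11: take 11 from right. Merged: [2, 3, 4, 6, 7, 7, 11]
Append remaining from left: [25]. Merged: [2, 3, 4, 6, 7, 7, 11, 25]

Final merged array: [2, 3, 4, 6, 7, 7, 11, 25]
Total comparisons: 7

The merged array is [2, 3, 4, 6, 7, 7, 11, 25], requiring 7 comparisons. The merge step runs in O(n) time where n is the total number of elements.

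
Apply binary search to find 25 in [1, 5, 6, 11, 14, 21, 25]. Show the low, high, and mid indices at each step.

Binary search for 25 in [1, 5, 6, 11, 14, 21, 25]:

lo=0, hi=6, mid=3, arr[mid]=11 -> 11 < 25, search right half
lo=4, hi=6, mid=5, arr[mid]=21 -> 21 < 25, search right half
lo=6, hi=6, mid=6, arr[mid]=25 -> Found target at index 6!

Binary search finds 25 at index 6 after 3 comparisons. The search repeatedly halves the search space by comparing with the middle element.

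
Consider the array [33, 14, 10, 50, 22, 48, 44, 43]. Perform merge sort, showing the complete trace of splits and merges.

Merge sort trace:

Split: [33, 14, 10, 50, 22, 48, 44, 43] -> [33, 14, 10, 50] and [22, 48, 44, 43]
  Split: [33, 14, 10, 50] -> [33, 14] and [10, 50]
    Split: [33, 14] -> [33] and [14]
    Merge: [33] + [14] -> [14, 33]
    Split: [10, 50] -> [10] and [50]
    Merge: [10] + [50] -> [10, 50]
  Merge: [14, 33] + [10, 50] -> [10, 14, 33, 50]
  Split: [22, 48, 44, 43] -> [22, 48] and [44, 43]
    Split: [22, 48] -> [22] and [48]
    Merge: [22] + [48] -> [22, 48]
    Split: [44, 43] -> [44] and [43]
    Merge: [44] + [43] -> [43, 44]
  Merge: [22, 48] + [43, 44] -> [22, 43, 44, 48]
Merge: [10, 14, 33, 50] + [22, 43, 44, 48] -> [10, 14, 22, 33, 43, 44, 48, 50]

Final sorted array: [10, 14, 22, 33, 43, 44, 48, 50]

The merge sort proceeds by recursively splitting the array and merging sorted halves.
After all merges, the sorted array is [10, 14, 22, 33, 43, 44, 48, 50].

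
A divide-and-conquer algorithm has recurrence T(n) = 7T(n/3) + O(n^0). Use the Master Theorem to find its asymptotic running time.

Master Theorem for T(n) = 7T(n/3) + O(n^0):

a = 7, b = 3, c = 0
log_b(a) = log_3(7) = 1.7712

Case 1: c = 0 < log_3(7) = 1.7712
T(n) = O(n^(log_3 7))

For T(n) = 7T(n/3) + O(n^0): log_3(7) = 1.7712. This is Case 1 of the Master Theorem (c < log_b(a), work dominated by leaves), giving O(n^(log_3 7)).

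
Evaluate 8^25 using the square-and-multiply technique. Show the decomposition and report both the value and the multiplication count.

Computing 8^25 by squaring (build up from 8^1; each line after the first costs one multiplication):

8^1 = 8
8^2 = (8^1)^2 = 8^2 = 64
8^3 = 8 * 8^2 = 8 * 64 = 512
8^6 = (8^3)^2 = 512^2 = 262144
8^12 = (8^6)^2 = 262144^2 = 68719476736
8^24 = (8^12)^2 = 68719476736^2 = 4722366482869645213696
8^25 = 8 * 8^24 = 8 * 4722366482869645213696 = 37778931862957161709568

Result: 37778931862957161709568
Multiplications needed: 6 (6 lines after 8^1)

8^25 = 37778931862957161709568. Using exponentiation by squaring, this requires 6 multiplications. The key idea: if the exponent is even, square the half-power; if odd, multiply by the base once.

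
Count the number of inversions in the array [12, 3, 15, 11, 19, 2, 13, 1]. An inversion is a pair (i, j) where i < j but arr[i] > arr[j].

Finding inversions in [12, 3, 15, 11, 19, 2, 13, 1]:

(0, 1): arr[0]=12 > arr[1]=3
(0, 3): arr[0]=12 > arr[3]=11
(0, 5): arr[0]=12 > arr[5]=2
(0, 7): arr[0]=12 > arr[7]=1
(1, 5): arr[1]=3 > arr[5]=2
(1, 7): arr[1]=3 > arr[7]=1
(2, 3): arr[2]=15 > arr[3]=11
(2, 5): arr[2]=15 > arr[5]=2
(2, 6): arr[2]=15 > arr[6]=13
(2, 7): arr[2]=15 > arr[7]=1
(3, 5): arr[3]=11 > arr[5]=2
(3, 7): arr[3]=11 > arr[7]=1
(4, 5): arr[4]=19 > arr[5]=2
(4, 6): arr[4]=19 > arr[6]=13
(4, 7): arr[4]=19 > arr[7]=1
(5, 7): arr[5]=2 > arr[7]=1
(6, 7): arr[6]=13 > arr[7]=1

Total inversions: 17

The array has 17 inversion(s): (0,1), (0,3), (0,5), (0,7), (1,5), (1,7), (2,3), (2,5), (2,6), (2,7), (3,5), (3,7), (4,5), (4,6), (4,7), (5,7), (6,7). Each pair (i,j) satisfies i < j and arr[i] > arr[j].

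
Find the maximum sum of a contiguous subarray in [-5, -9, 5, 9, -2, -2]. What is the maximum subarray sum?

Using Kadane's algorithm on [-5, -9, 5, 9, -2, -2]:

Scanning through the array:
Position 1 (value -9): max_ending_here = -9, max_so_far = -5
Position 2 (value 5): max_ending_here = 5, max_so_far = 5
Position 3 (value 9): max_ending_here = 14, max_so_far = 14
Position 4 (value -2): max_ending_here = 12, max_so_far = 14
Position 5 (value -2): max_ending_here = 10, max_so_far = 14

Maximum subarray: [5, 9]
Maximum sum: 14

The maximum subarray is [5, 9] with sum 14. This subarray runs from index 2 to index 3.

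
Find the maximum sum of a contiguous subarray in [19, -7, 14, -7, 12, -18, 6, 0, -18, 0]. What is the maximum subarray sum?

Using Kadane's algorithm on [19, -7, 14, -7, 12, -18, 6, 0, -18, 0]:

Scanning through the array:
Position 1 (value -7): max_ending_here = 12, max_so_far = 19
Position 2 (value 14): max_ending_here = 26, max_so_far = 26
Position 3 (value -7): max_ending_here = 19, max_so_far = 26
Position 4 (value 12): max_ending_here = 31, max_so_far = 31
Position 5 (value -18): max_ending_here = 13, max_so_far = 31
Position 6 (value 6): max_ending_here = 19, max_so_far = 31
Position 7 (value 0): max_ending_here = 19, max_so_far = 31
Position 8 (value -18): max_ending_here = 1, max_so_far = 31
Position 9 (value 0): max_ending_here = 1, max_so_far = 31

Maximum subarray: [19, -7, 14, -7, 12]
Maximum sum: 31

The maximum subarray is [19, -7, 14, -7, 12] with sum 31. This subarray runs from index 0 to index 4.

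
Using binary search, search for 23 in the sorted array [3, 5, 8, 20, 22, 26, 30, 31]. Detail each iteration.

Binary search for 23 in [3, 5, 8, 20, 22, 26, 30, 31]:

lo=0, hi=7, mid=3, arr[mid]=20 -> 20 < 23, search right half
lo=4, hi=7, mid=5, arr[mid]=26 -> 26 > 23, search left half
lo=4, hi=4, mid=4, arr[mid]=22 -> 22 < 23, search right half
lo=5 > hi=4, target 23 not found

Binary search determines that 23 is not in the array after 3 comparisons. The search space was exhausted without finding the target.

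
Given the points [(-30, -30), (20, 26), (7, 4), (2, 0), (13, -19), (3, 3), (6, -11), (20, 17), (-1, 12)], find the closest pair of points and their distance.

Computing all pairwise distances among 9 points:

d((-30, -30), (20, 26)) = 75.0733
d((-30, -30), (7, 4)) = 50.2494
d((-30, -30), (2, 0)) = 43.8634
d((-30, -30), (13, -19)) = 44.3847
d((-30, -30), (3, 3)) = 46.669
d((-30, -30), (6, -11)) = 40.7063
d((-30, -30), (20, 17)) = 68.6222
d((-30, -30), (-1, 12)) = 51.0392
d((20, 26), (7, 4)) = 25.5539
d((20, 26), (2, 0)) = 31.6228
d((20, 26), (13, -19)) = 45.5412
d((20, 26), (3, 3)) = 28.6007
d((20, 26), (6, -11)) = 39.5601
d((20, 26), (20, 17)) = 9.0
d((20, 26), (-1, 12)) = 25.2389
d((7, 4), (2, 0)) = 6.4031
d((7, 4), (13, -19)) = 23.7697
d((7, 4), (3, 3)) = 4.1231
d((7, 4), (6, -11)) = 15.0333
d((7, 4), (20, 17)) = 18.3848
d((7, 4), (-1, 12)) = 11.3137
d((2, 0), (13, -19)) = 21.9545
d((2, 0), (3, 3)) = 3.1623 <-- minimum
d((2, 0), (6, -11)) = 11.7047
d((2, 0), (20, 17)) = 24.7588
d((2, 0), (-1, 12)) = 12.3693
d((13, -19), (3, 3)) = 24.1661
d((13, -19), (6, -11)) = 10.6301
d((13, -19), (20, 17)) = 36.6742
d((13, -19), (-1, 12)) = 34.0147
d((3, 3), (6, -11)) = 14.3178
d((3, 3), (20, 17)) = 22.0227
d((3, 3), (-1, 12)) = 9.8489
d((6, -11), (20, 17)) = 31.305
d((6, -11), (-1, 12)) = 24.0416
d((20, 17), (-1, 12)) = 21.587

Closest pair: (2, 0) and (3, 3) with distance 3.1623

The closest pair is (2, 0) and (3, 3) with Euclidean distance 3.1623. For 9 points, brute-force pairwise comparison is shown above. For large n, the divide-and-conquer algorithm (sort by x, recurse on halves, check the dividing strip) achieves O(n log n).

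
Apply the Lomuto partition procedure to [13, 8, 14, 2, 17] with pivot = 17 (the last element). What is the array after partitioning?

Lomuto partition with pivot = 17:

Initial array: [13, 8, 14, 2, 17]

arr[0]=13 <= 17: swap with position 0, array becomes [13, 8, 14, 2, 17]
arr[1]=8 <= 17: swap with position 1, array becomes [13, 8, 14, 2, 17]
arr[2]=14 <= 17: swap with position 2, array becomes [13, 8, 14, 2, 17]
arr[3]=2 <= 17: swap with position 3, array becomes [13, 8, 14, 2, 17]

Place pivot at position 4: [13, 8, 14, 2, 17]
Pivot position: 4

After partitioning with pivot 17, the array becomes [13, 8, 14, 2, 17]. The pivot is placed at index 4. All elements to the left of the pivot are <= 17, and all elements to the right are > 17.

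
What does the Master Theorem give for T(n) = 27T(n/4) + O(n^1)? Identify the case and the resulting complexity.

Master Theorem for T(n) = 27T(n/4) + O(n^1):

a = 27, b = 4, c = 1
log_b(a) = log_4(27) = 2.3774

Case 1: c = 1 < log_4(27) = 2.3774
T(n) = O(n^(log_4 27))

For T(n) = 27T(n/4) + O(n^1): log_4(27) = 2.3774. This is Case 1 of the Master Theorem (c < log_b(a), work dominated by leaves), giving O(n^(log_4 27)).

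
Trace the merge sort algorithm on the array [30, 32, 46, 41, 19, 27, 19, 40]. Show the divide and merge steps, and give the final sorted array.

Merge sort trace:

Split: [30, 32, 46, 41, 19, 27, 19, 40] -> [30, 32, 46, 41] and [19, 27, 19, 40]
  Split: [30, 32, 46, 41] -> [30, 32] and [46, 41]
    Split: [30, 32] -> [30] and [32]
    Merge: [30] + [32] -> [30, 32]
    Split: [46, 41] -> [46] and [41]
    Merge: [46] + [41] -> [41, 46]
  Merge: [30, 32] + [41, 46] -> [30, 32, 41, 46]
  Split: [19, 27, 19, 40] -> [19, 27] and [19, 40]
    Split: [19, 27] -> [19] and [27]
    Merge: [19] + [27] -> [19, 27]
    Split: [19, 40] -> [19] and [40]
    Merge: [19] + [40] -> [19, 40]
  Merge: [19, 27] + [19, 40] -> [19, 19, 27, 40]
Merge: [30, 32, 41, 46] + [19, 19, 27, 40] -> [19, 19, 27, 30, 32, 40, 41, 46]

Final sorted array: [19, 19, 27, 30, 32, 40, 41, 46]

The merge sort proceeds by recursively splitting the array and merging sorted halves.
After all merges, the sorted array is [19, 19, 27, 30, 32, 40, 41, 46].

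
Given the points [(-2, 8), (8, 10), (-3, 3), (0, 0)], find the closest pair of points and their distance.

Computing all pairwise distances among 4 points:

d((-2, 8), (8, 10)) = 10.198
d((-2, 8), (-3, 3)) = 5.099
d((-2, 8), (0, 0)) = 8.2462
d((8, 10), (-3, 3)) = 13.0384
d((8, 10), (0, 0)) = 12.8062
d((-3, 3), (0, 0)) = 4.2426 <-- minimum

Closest pair: (-3, 3) and (0, 0) with distance 4.2426

The closest pair is (-3, 3) and (0, 0) with Euclidean distance 4.2426. For 4 points, brute-force pairwise comparison is shown above. For large n, the divide-and-conquer algorithm (sort by x, recurse on halves, check the dividing strip) achieves O(n log n).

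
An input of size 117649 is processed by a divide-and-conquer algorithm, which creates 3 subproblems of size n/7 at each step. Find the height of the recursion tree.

For divide and conquer with division factor 7:

Problem sizes at each level:
Level 0: 117649
Level 1: 16807
Level 2: 2401
Level 3: 343
Level 4: 49
Level 5: 7
Level 6: 1

The root is level 0 and the size-1 base case is level 6 (the tree spans levels 0 through 6, i.e. 7 levels counting the root), so the depth is the number of divisions: log_7(117649) = 6

The recursion tree depth is log_7(117649) = 6. At each level, the problem size is divided by 7, so it takes 6 divisions to reduce to a base case of size 1. The algorithm makes 3 recursive calls at each level.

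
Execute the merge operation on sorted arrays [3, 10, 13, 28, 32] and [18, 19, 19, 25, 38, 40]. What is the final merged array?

Merging process:

Compare 3 vs 18: take 3 from left. Merged: [3]
Compare 10 vs 18: take 10 from left. Merged: [3, 10]
Compare 13 vs 18: take 13 from left. Merged: [3, 10, 13]
Compare 28 vs 18: take 18 from right. Merged: [3, 10, 13, 18]
Compare 28 vs 19: take 19 from right. Merged: [3, 10, 13, 18, 19]
Compare 28 vs 19: take 19 from right. Merged: [3, 10, 13, 18, 19, 19]
Compare 28 vs 25: take 25 from right. Merged: [3, 10, 13, 18, 19, 19, 25]
Compare 28 vs 38: take 28 from left. Merged: [3, 10, 13, 18, 19, 19, 25, 28]
Compare 32 vs 38: take 32 from left. Merged: [3, 10, 13, 18, 19, 19, 25, 28, 32]
Append remaining from right: [38, 40]. Merged: [3, 10, 13, 18, 19, 19, 25, 28, 32, 38, 40]

Final merged array: [3, 10, 13, 18, 19, 19, 25, 28, 32, 38, 40]
Total comparisons: 9

The merged array is [3, 10, 13, 18, 19, 19, 25, 28, 32, 38, 40], requiring 9 comparisons. The merge step runs in O(n) time where n is the total number of elements.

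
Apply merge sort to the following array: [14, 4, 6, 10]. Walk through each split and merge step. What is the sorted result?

Merge sort trace:

Split: [14, 4, 6, 10] -> [14, 4] and [6, 10]
  Split: [14, 4] -> [14] and [4]
  Merge: [14] + [4] -> [4, 14]
  Split: [6, 10] -> [6] and [10]
  Merge: [6] + [10] -> [6, 10]
Merge: [4, 14] + [6, 10] -> [4, 6, 10, 14]

Final sorted array: [4, 6, 10, 14]

The merge sort proceeds by recursively splitting the array and merging sorted halves.
After all merges, the sorted array is [4, 6, 10, 14].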